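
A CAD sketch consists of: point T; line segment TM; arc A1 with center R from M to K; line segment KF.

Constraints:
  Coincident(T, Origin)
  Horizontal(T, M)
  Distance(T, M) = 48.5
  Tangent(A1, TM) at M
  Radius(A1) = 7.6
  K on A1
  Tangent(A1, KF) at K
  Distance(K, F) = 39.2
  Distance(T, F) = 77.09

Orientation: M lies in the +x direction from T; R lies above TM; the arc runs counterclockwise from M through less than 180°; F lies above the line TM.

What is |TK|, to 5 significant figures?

56.345

Checks: |RK| = 7.600 ✓; ∠(RK, KF) = 90.00° ✓; |KF| = 39.20 ✓; |TF| = 77.09 ✓.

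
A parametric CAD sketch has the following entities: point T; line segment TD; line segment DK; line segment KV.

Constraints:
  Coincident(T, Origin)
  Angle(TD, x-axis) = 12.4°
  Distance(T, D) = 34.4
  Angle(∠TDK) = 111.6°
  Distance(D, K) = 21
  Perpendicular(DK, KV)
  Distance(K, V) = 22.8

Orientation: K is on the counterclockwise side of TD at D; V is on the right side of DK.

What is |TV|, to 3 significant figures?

64.3

T is at the origin; TD runs at 12.4° with length 34.4, so D = 34.4·(cos 12.4°, sin 12.4°) = (33.6, 7.39). ∠TDK = 111.6°, so DK runs at 12.4° + (180° − 111.6°) = 80.8° from the x-axis; with |DK| = 21.0, K = D + 21.0·(cos 80.8°, sin 80.8°) = (37.0, 28.1). DK ⟂ KV; with |KV| = 22.8 on the right of DK, V = K + 22.8·(0.987, -0.160) = (59.5, 24.5). Then |TV| = |V − T| = 64.3.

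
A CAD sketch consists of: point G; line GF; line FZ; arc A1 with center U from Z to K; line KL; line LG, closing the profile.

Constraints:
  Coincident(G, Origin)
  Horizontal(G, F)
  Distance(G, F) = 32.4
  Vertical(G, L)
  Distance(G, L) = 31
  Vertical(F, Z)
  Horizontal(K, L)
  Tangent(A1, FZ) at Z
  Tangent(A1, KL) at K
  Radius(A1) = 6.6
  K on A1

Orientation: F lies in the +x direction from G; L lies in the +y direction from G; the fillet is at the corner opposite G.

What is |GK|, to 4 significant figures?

40.33

G is at the origin; G and F share the same y with |GF| = 32.4 and F on the +x side, so F = (32.40, 0.000). GL is vertical with |GL| = 31.0 and L on the +y side, so L = (0.000, 31.00). The virtual corner opposite G is at (32.40, 31.00). The tangent condition forces UZ to be normal to FZ and A1 meets KL tangentially, so UK is at right angles to KL, with radius 6.6, so the center U sits 6.6 in from both sides at U = (25.80, 24.40). That places the tangent points at Z = (32.40, 24.40) on FZ and K = (25.80, 31.00) on KL. Then |GK| = |K − G| = 40.33.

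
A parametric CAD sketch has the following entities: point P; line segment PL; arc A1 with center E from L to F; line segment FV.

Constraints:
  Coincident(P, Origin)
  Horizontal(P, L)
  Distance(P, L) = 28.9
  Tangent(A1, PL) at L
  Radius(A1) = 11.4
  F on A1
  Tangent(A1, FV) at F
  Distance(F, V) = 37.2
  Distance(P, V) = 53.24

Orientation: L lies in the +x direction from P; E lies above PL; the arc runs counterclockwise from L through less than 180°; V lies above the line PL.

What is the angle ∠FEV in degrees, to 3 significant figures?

73.0°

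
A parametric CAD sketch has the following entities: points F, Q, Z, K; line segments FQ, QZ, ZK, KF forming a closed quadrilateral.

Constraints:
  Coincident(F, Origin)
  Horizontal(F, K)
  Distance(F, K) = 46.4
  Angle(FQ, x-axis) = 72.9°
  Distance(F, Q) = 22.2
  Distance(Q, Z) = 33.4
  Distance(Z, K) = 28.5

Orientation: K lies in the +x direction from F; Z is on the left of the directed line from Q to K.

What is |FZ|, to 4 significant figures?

48.04

F is at the origin; FK is horizontal with |FK| = 46.4 and K in +x, so K = (46.4, 0). FQ runs at 72.9° with |FQ| = 22.2, so Q = (6.528, 21.22). Z is determined by |QZ| = 33.4 and |ZK| = 28.5 together: it lies at the intersection of circle(Q, 33.4) and circle(K, 28.5). With |QK| = 45.17, the foot of the radical line on QK is 25.94 from Q and the perpendicular offset is √(33.4² − 25.94²) = 21.04. Taking the left-of-QK solution: Z = (39.31, 27.60).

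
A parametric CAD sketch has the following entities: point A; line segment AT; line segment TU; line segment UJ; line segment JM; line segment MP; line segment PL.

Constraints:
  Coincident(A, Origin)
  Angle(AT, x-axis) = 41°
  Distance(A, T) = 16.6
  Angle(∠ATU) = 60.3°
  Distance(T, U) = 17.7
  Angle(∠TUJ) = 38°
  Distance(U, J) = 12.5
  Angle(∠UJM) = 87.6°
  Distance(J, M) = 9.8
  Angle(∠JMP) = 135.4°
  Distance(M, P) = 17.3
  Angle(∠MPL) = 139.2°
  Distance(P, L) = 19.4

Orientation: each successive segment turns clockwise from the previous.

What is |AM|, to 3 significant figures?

15.9

A is at the origin; AT runs at 41.0° with length 16.6, so T = (12.5, 10.9). ∠ATU = 60.3° gives TU at -78.7° from the x-axis; with |TU| = 17.7, U = (16.0, -6.47). ∠TUJ = 38.0° gives UJ at 139° from the x-axis; with |UJ| = 12.5, J = (6.52, 1.68). ∠UJM = 87.6° gives JM at 46.9° from the x-axis; with |JM| = 9.8, M = (13.2, 8.84). Then |AM| = |M − A| = 15.9.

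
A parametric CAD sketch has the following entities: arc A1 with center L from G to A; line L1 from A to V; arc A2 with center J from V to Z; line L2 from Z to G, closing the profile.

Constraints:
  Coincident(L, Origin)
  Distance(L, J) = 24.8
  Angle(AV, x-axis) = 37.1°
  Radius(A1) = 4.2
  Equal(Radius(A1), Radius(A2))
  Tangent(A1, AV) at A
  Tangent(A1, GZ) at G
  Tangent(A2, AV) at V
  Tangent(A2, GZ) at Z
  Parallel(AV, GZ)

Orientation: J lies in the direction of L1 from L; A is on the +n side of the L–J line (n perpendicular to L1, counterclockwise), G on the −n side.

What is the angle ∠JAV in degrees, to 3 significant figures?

9.61°

The slot axis is L1's direction at 37.1°, so u = (cos 37.1°, sin 37.1°) = (0.798, 0.603) and n = (−sin 37.1°, cos 37.1°) = (-0.603, 0.798). L is at the origin and J lies 24.8 along u from L, so J = 24.8·u = (19.8, 15.0). Tangency of A1 to both parallel lines with radius 4.2 puts A and G at L ± 4.2·n: A = (-2.53, 3.35), G = (2.53, -3.35). Equal radii place V and Z the same way about J: V = J + 4.2·n = (17.2, 18.3), Z = J − 4.2·n = (22.3, 11.6). Then cos ∠JAV = AJ·AV / (|AJ||AV|), giving 9.61°.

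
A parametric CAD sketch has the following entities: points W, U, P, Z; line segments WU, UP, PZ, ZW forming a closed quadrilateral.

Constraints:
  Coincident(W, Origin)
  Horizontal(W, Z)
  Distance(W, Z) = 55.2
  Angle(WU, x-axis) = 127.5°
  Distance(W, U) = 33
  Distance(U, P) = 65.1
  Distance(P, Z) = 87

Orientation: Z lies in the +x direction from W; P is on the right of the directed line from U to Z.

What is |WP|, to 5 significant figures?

44.979

W is at the origin; W and Z share the same y with |WZ| = 55.2 and Z in +x, so Z = (55.2, 0). WU runs at 127.5° with |WU| = 33.0, so U = (-20.089, 26.181). P is determined by |UP| = 65.1 and |PZ| = 87.0 together: it lies at the intersection of circle(U, 65.1) and circle(Z, 87.0). With |UZ| = 79.711, the foot of the radical line on UZ is 18.962 from U and the perpendicular offset is √(65.1² − 18.962²) = 62.277. Taking the right-of-UZ solution: P = (-22.634, -38.870).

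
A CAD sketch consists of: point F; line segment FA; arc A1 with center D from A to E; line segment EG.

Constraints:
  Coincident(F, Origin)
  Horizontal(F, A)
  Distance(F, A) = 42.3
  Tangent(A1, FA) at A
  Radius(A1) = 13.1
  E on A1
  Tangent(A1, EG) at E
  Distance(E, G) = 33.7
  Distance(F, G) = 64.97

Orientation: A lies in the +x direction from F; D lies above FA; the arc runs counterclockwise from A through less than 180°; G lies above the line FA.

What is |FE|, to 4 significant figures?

57.36

F is at the origin; FA is horizontal with |FA| = 42.3 and A on the +x side, so A = (42.30, 0.000). Since A1 is tangent to FA there, DA ⟂ FA, so D = A + (0, 13.1) = (42.30, 13.10). Since DE ⟂ EG (tangency), |DG| = √(13.1² + 33.7²) = 36.16 regardless of where E sits on A1. So G lies on both circle(F, 64.97) and circle(D, 36.16); the above-FA intersection is G = (42.37, 49.26). E is the foot of the tangent from G: E = (54.52, 17.82).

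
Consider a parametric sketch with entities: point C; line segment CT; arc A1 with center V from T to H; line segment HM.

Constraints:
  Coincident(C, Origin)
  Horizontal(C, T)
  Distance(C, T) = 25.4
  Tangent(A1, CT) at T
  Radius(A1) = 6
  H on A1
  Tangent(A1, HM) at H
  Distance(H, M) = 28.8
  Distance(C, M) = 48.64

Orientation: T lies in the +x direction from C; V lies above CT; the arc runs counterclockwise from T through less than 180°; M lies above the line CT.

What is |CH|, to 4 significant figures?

31.79

Checks: C.y = 0.00, T.y = 0.00 ✓; |VH| = 6.000 ✓; ∠(VH, HM) = 90.00° ✓; |HM| = 28.80 ✓; |CM| = 48.64 ✓.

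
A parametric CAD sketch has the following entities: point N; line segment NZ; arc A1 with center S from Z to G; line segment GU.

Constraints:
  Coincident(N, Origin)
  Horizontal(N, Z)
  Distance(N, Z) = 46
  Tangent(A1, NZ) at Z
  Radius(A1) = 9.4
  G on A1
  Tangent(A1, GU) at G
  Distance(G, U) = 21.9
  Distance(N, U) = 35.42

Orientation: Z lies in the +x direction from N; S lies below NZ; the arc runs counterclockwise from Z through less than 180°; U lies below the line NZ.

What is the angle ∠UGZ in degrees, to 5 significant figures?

150.51°

N is at the origin; N and Z share the same y with |NZ| = 46.0 and Z on the +x side, so Z = (46.000, 0.0000). A1 meets NZ tangentially, so SZ is at right angles to NZ, so S = Z + (0, -9.4) = (46.000, -9.4000). Since SG ⟂ GU (tangency), |SU| = √(9.4² + 21.9²) = 23.832 regardless of where G sits on A1. So U lies on both circle(N, 35.42) and circle(S, 23.832); the below-NZ intersection is U = (26.658, -23.323). G is the foot of the tangent from U: G = (37.945, -4.5554).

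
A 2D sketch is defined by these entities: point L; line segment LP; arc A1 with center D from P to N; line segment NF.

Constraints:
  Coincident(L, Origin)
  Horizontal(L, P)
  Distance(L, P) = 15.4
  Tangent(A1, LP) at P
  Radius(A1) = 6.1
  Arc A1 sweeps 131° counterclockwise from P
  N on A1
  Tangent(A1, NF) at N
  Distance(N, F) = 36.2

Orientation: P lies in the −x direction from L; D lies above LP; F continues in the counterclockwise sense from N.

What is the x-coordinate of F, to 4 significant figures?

-34.55

L is at the origin; LP is horizontal with |LP| = 15.4 and P on the −x side, so P = (-15.40, 0.000). A1 meets LP tangentially, so DP is at right angles to LP, so D = P + (0, 6.1) = (-15.40, 6.100). On A1, P sits at bearing -90° from D; a 131° counterclockwise sweep puts N at bearing 41°, so N = D + 6.1·(cos 41°, sin 41°) = (-10.80, 10.10). Tangency of A1 to NF means the radius DN is perpendicular to NF, so NF runs along (−sin 41°, cos 41°); with |NF| = 36.2, F = (-34.55, 37.42). So F.x = -34.55.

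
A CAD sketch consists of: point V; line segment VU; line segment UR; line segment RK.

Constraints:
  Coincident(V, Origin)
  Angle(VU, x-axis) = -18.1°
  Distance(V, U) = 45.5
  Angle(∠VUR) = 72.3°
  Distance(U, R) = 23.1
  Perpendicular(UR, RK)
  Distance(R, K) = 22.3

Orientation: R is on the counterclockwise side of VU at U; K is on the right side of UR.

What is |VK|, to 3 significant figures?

66.3

∠VUR = 72.3°, so UR runs at -18.1° + (180° − 72.3°) = 89.6° from the x-axis; with |UR| = 23.1, R = U + 23.1·(cos 89.6°, sin 89.6°) = (43.4, 8.96). The perpendicularity gives RK at right angles to UR; with |RK| = 22.3 on the right of UR, K = R + 22.3·(1.00, -0.00698) = (65.7, 8.81). Then |VK| = |K − V| = 66.3.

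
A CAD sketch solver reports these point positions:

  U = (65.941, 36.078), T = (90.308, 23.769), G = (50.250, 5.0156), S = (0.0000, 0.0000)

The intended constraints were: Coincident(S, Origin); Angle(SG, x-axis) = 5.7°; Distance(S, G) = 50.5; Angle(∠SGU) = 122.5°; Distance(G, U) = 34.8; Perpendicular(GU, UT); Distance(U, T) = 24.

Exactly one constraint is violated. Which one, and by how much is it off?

Distance(U, T) = 24 — off by 3.30.

S = (0.00, 0.00) ✓; SG at 5.700° ✓; |SG| = 50.50 ✓; ∠SGU = 122.5° ✓; |GU| = 34.80 ✓; ∠(GU, UT) = 90.00° ✓; |UT| = 27.30 ✗.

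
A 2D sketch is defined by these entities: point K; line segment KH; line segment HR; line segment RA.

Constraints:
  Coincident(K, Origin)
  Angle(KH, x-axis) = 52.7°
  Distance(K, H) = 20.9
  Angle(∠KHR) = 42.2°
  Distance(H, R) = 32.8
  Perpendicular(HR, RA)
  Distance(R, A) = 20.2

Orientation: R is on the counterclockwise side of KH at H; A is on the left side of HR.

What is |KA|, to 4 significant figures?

18.38

∠KHR = 42.2°, so HR runs at 52.7° + (180° − 42.2°) = 190.5° from the x-axis; with |HR| = 32.8, R = H + 32.8·(cos 190.5°, sin 190.5°) = (-19.59, 10.65). HR ⟂ RA; with |RA| = 20.2 on the left of HR, A = R + 20.2·(0.1822, -0.9833) = (-15.90, -9.214). Then |KA| = |A − K| = 18.38.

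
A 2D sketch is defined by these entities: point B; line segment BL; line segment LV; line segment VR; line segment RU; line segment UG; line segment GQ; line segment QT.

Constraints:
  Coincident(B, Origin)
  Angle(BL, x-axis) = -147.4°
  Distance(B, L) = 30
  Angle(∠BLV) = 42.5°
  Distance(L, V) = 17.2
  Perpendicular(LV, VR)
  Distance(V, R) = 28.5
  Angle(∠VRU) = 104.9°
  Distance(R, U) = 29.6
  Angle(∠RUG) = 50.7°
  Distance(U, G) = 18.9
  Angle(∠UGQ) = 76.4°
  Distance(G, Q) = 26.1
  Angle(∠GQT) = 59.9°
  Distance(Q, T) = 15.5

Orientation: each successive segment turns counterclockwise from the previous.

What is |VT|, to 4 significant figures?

43.29

B is at the origin; BL runs at -147.4° with length 30.0, so L = (-25.27, -16.16). ∠BLV = 42.5° gives LV at -9.900° from the x-axis; with |LV| = 17.2, V = (-8.330, -19.12). The perpendicularity gives VR at right angles to LV, so VR runs at 80.10°; with |VR| = 28.5, R = (-3.430, 8.955). ∠VRU = 104.9° gives RU at 155.2° from the x-axis; with |RU| = 29.6, U = (-30.30, 21.37). ∠RUG = 50.7° gives UG at -75.50° from the x-axis; with |UG| = 18.9, G = (-25.57, 3.073). ∠UGQ = 76.4° gives GQ at 28.10° from the x-axis; with |GQ| = 26.1, Q = (-2.544, 15.37). ∠GQT = 59.9° gives QT at 148.2° from the x-axis; with |QT| = 15.5, T = (-15.72, 23.53). Then |VT| = |T − V| = 43.29.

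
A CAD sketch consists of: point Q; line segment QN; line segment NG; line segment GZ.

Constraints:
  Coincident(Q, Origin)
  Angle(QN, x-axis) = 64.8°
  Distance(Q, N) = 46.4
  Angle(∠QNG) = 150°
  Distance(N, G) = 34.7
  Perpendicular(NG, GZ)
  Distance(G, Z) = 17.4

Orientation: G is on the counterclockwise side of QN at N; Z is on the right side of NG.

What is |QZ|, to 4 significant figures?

85.18

∠QNG = 150.0°, so NG runs at 64.8° + (180° − 150.0°) = 94.80° from the x-axis; with |NG| = 34.7, G = N + 34.7·(cos 94.80°, sin 94.80°) = (16.85, 76.56). NG is perpendicular to GZ; with |GZ| = 17.4 on the right of NG, Z = G + 17.4·(0.9965, 0.08368) = (34.19, 78.02). Then |QZ| = |Z − Q| = 85.18.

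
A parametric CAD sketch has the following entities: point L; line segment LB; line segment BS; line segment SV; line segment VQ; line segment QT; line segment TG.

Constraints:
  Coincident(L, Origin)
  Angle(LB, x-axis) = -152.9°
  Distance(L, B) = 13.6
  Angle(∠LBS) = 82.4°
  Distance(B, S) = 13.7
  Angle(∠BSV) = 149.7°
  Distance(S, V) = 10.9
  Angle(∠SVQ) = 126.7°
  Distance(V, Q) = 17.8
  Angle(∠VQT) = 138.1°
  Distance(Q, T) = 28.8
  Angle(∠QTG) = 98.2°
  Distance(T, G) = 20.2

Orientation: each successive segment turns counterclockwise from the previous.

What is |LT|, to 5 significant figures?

33.800

L is at the origin; LB runs at -152.9° with length 13.6, so B = (-12.107, -6.1954). ∠LBS = 82.4° gives BS at -55.300° from the x-axis; with |BS| = 13.7, S = (-4.3078, -17.459). ∠BSV = 149.7° gives SV at -25.000° from the x-axis; with |SV| = 10.9, V = (5.5710, -22.065). ∠SVQ = 126.7° gives VQ at 28.300° from the x-axis; with |VQ| = 17.8, Q = (21.243, -13.627). ∠VQT = 138.1° gives QT at 70.200° from the x-axis; with |QT| = 28.8, T = (30.999, 13.471). Then |LT| = |T − L| = 33.800.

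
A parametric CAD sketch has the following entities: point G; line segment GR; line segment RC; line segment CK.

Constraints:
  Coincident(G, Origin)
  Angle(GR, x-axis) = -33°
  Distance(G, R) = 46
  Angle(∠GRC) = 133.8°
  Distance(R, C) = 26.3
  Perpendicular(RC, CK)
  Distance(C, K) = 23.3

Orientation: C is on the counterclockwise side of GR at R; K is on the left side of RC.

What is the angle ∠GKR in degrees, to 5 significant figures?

51.203°

G is at the origin; GR runs at -33.0° with length 46.0, so R = 46.0·(cos -33.0°, sin -33.0°) = (38.579, -25.053). ∠GRC = 133.8°, so RC runs at -33.0° + (180° − 133.8°) = 13.200° from the x-axis; with |RC| = 26.3, C = R + 26.3·(cos 13.200°, sin 13.200°) = (64.184, -19.048). The perpendicularity gives CK at right angles to RC; with |CK| = 23.3 on the left of RC, K = C + 23.3·(-0.22835, 0.97358) = (58.863, 3.6366). Then cos ∠GKR = KG·KR / (|KG||KR|), giving 51.203°.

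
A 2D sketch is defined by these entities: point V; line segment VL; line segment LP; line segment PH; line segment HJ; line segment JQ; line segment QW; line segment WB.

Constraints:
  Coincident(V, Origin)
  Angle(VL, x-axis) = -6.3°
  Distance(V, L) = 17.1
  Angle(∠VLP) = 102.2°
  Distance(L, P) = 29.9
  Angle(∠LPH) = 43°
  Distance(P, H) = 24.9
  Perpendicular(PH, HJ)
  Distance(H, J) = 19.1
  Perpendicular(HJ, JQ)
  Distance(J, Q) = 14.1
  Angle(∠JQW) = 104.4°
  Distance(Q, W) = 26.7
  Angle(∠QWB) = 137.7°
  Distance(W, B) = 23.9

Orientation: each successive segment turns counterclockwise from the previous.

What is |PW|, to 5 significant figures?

7.9384

HJ is perpendicular to JQ, so JQ runs at 28.500°; with |JQ| = 14.1, Q = (26.107, 4.5397). ∠JQW = 104.4° gives QW at 104.10° from the x-axis; with |QW| = 26.7, W = (19.602, 30.435). Then |PW| = |W − P| = 7.9384.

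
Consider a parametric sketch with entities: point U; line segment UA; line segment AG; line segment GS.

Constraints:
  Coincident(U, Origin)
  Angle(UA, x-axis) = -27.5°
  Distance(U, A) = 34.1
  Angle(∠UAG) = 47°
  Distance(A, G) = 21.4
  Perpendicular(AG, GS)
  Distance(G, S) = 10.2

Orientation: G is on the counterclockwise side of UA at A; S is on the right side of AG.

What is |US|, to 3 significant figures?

35.2

∠UAG = 47.0°, so AG runs at -27.5° + (180° − 47.0°) = 106° from the x-axis; with |AG| = 21.4, G = A + 21.4·(cos 106°, sin 106°) = (24.5, 4.88). AG ⟂ GS; with |GS| = 10.2 on the right of AG, S = G + 10.2·(0.964, 0.267) = (34.4, 7.60). Then |US| = |S − U| = 35.2.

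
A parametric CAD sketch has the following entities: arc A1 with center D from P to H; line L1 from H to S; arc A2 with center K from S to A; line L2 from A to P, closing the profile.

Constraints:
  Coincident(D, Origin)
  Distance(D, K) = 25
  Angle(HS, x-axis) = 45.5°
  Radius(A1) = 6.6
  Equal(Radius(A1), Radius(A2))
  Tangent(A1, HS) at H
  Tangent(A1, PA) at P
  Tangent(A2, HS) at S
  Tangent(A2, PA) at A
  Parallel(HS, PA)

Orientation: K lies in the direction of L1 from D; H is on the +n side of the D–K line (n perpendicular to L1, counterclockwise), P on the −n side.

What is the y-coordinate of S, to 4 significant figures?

22.46

Tangency of A1 to both parallel lines with radius 6.6 puts H and P at D ± 6.6·n: H = (-4.707, 4.626), P = (4.707, -4.626). Equal radii place S and A the same way about K: S = K + 6.6·n = (12.82, 22.46), A = K − 6.6·n = (22.23, 13.21). So S.y = 22.46.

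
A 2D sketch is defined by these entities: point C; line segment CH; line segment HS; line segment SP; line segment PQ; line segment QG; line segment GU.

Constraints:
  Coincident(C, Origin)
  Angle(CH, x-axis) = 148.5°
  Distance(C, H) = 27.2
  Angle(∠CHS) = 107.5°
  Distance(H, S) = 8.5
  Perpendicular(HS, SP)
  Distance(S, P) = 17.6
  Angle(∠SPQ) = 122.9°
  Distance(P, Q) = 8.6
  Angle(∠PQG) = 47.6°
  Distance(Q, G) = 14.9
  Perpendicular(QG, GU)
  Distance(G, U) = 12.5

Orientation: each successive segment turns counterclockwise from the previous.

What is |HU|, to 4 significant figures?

18.74

C is at the origin; CH runs at 148.5° with length 27.2, so H = (-23.19, 14.21). ∠CHS = 107.5° gives HS at -139.0° from the x-axis; with |HS| = 8.5, S = (-29.61, 8.635). HS ⟂ SP, so SP runs at -49.00°; with |SP| = 17.6, P = (-18.06, -4.647). ∠SPQ = 122.9° gives PQ at 8.100° from the x-axis; with |PQ| = 8.6, Q = (-9.546, -3.436). ∠PQG = 47.6° gives QG at 140.5° from the x-axis; with |QG| = 14.9, G = (-21.04, 6.042). QG ⟂ GU, so GU runs at -129.5°; with |GU| = 12.5, U = (-28.99, -3.603). Then |HU| = |U − H| = 18.74.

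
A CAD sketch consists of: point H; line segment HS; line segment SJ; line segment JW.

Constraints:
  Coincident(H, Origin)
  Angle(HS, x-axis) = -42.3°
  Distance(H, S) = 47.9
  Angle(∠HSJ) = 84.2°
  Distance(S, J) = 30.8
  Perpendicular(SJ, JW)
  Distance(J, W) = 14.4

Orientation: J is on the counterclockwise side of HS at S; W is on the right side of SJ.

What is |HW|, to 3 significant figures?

67.3

H is at the origin; HS runs at -42.3° with length 47.9, so S = 47.9·(cos -42.3°, sin -42.3°) = (35.4, -32.2). ∠HSJ = 84.2°, so SJ runs at -42.3° + (180° − 84.2°) = 53.5° from the x-axis; with |SJ| = 30.8, J = S + 30.8·(cos 53.5°, sin 53.5°) = (53.7, -7.48). The perpendicularity gives JW at right angles to SJ; with |JW| = 14.4 on the right of SJ, W = J + 14.4·(0.804, -0.595) = (65.3, -16.0). Then |HW| = |W − H| = 67.3.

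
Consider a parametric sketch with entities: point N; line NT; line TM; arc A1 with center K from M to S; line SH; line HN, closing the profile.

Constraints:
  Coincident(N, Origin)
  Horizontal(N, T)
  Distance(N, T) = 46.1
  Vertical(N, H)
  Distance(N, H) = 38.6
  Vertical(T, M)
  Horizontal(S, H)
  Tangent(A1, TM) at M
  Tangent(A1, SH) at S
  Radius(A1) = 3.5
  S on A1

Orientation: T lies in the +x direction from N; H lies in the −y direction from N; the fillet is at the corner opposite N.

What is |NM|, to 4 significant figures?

57.94

N is at the origin; N and T share the same y with |NT| = 46.1 and T on the +x side, so T = (46.10, 0.000). N and H share the same x with |NH| = 38.6 and H on the −y side, so H = (0.000, -38.60). The virtual corner opposite N is at (46.10, -38.60). Tangency of A1 to TM means the radius KM is perpendicular to TM and since A1 is tangent to SH there, KS ⟂ SH, with radius 3.5, so the center K sits 3.5 in from both sides at K = (42.60, -35.10). That places the tangent points at M = (46.10, -35.10) on TM and S = (42.60, -38.60) on SH. Then |NM| = |M − N| = 57.94.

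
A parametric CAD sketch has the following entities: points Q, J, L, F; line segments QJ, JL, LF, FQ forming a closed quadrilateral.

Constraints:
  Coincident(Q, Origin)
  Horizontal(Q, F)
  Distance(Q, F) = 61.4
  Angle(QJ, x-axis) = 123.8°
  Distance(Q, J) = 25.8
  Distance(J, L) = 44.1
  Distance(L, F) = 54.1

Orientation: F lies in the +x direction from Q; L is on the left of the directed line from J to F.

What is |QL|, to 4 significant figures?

47.77

Checks: |JL| = 44.10 ✓; |LF| = 54.10 ✓.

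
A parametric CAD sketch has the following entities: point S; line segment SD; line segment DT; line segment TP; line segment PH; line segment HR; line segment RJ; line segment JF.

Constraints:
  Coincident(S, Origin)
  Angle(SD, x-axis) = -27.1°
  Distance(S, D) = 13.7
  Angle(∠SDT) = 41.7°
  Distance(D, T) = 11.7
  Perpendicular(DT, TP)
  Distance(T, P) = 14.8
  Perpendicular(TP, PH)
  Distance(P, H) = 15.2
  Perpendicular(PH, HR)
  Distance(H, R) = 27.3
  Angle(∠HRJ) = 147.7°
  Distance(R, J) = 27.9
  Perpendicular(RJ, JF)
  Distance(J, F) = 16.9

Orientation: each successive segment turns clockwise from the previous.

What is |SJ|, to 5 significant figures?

45.212

S is at the origin; SD runs at -27.1° with length 13.7, so D = (12.196, -6.2410). ∠SDT = 41.7° gives DT at -165.40° from the x-axis; with |DT| = 11.7, T = (0.87372, -9.1902). DT ⟂ TP, so TP runs at 104.60°; with |TP| = 14.8, P = (-2.8569, 5.1319). The perpendicularity gives PH at right angles to TP, so PH runs at 14.600°; with |PH| = 15.2, H = (11.852, 8.9634). PH is perpendicular to HR, so HR runs at -75.400°; with |HR| = 27.3, R = (18.734, -17.455). ∠HRJ = 147.7° gives RJ at -107.70° from the x-axis; with |RJ| = 27.9, J = (10.251, -44.034). Then |SJ| = |J − S| = 45.212.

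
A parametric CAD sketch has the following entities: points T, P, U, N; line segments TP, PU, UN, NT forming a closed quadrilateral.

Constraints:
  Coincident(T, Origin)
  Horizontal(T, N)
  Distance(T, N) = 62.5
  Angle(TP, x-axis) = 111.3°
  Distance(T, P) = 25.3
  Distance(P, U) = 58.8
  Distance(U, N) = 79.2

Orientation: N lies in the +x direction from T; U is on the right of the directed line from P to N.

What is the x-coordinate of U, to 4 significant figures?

-8.436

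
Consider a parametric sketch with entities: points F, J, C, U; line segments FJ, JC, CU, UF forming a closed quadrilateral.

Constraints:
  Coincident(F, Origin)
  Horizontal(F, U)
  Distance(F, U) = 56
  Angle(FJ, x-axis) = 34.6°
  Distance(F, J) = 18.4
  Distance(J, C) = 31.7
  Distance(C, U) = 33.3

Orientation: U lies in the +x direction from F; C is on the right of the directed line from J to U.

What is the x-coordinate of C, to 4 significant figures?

28.25

F is at the origin; FU is horizontal with |FU| = 56.0 and U in +x, so U = (56.0, 0). FJ runs at 34.6° with |FJ| = 18.4, so J = (15.15, 10.45). C is determined by |JC| = 31.7 and |CU| = 33.3 together: it lies at the intersection of circle(J, 31.7) and circle(U, 33.3). With |JU| = 42.17, the foot of the radical line on JU is 19.85 from J and the perpendicular offset is √(31.7² − 19.85²) = 24.71. Taking the right-of-JU solution: C = (28.25, -18.41).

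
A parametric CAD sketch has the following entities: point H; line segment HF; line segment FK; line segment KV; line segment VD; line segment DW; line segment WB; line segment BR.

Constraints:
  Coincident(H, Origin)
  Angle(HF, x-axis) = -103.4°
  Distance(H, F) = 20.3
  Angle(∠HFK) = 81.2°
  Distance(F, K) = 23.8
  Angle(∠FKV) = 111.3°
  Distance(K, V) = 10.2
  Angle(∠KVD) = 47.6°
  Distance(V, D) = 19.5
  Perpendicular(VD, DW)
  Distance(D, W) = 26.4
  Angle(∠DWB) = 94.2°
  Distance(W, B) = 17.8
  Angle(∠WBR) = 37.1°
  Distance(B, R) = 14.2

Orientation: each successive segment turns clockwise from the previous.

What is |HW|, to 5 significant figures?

45.037

H is at the origin; HF runs at -103.4° with length 20.3, so F = (-4.7045, -19.747). ∠HFK = 81.2° gives FK at 157.80° from the x-axis; with |FK| = 23.8, K = (-26.740, -10.755). ∠FKV = 111.3° gives KV at 89.100° from the x-axis; with |KV| = 10.2, V = (-26.580, -0.55600). ∠KVD = 47.6° gives VD at -43.300° from the x-axis; with |VD| = 19.5, D = (-12.388, -13.929). VD is perpendicular to DW, so DW runs at -133.30°; with |DW| = 26.4, W = (-30.494, -33.143). Then |HW| = |W − H| = 45.037.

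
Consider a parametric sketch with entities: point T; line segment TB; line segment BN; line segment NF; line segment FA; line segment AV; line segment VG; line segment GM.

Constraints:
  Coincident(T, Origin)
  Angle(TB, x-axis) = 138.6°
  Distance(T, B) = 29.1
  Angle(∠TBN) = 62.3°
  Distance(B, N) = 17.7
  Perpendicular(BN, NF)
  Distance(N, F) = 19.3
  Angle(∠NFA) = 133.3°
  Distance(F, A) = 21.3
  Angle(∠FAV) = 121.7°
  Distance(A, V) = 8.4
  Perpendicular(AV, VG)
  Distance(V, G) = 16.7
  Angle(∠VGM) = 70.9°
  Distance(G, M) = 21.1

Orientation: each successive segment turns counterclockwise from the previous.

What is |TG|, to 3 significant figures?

18.2

∠FAV = 121.7° gives AV at 91.3° from the x-axis; with |AV| = 8.4, V = (10.4, 17.5). The perpendicularity gives VG at right angles to AV, so VG runs at -179°; with |VG| = 16.7, G = (-6.29, 17.1). Then |TG| = |G − T| = 18.2.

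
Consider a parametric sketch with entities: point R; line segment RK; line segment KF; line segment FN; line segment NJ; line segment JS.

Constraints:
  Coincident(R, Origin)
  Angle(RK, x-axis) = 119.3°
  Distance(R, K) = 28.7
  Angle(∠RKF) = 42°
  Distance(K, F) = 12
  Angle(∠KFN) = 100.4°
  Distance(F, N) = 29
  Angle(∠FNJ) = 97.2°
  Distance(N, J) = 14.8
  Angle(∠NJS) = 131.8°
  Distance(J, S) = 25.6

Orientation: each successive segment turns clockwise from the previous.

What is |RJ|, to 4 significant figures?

22.84

R is at the origin; RK runs at 119.3° with length 28.7, so K = (-14.05, 25.03). ∠RKF = 42.0° gives KF at -18.70° from the x-axis; with |KF| = 12.0, F = (-2.679, 21.18). ∠KFN = 100.4° gives FN at -98.30° from the x-axis; with |FN| = 29.0, N = (-6.865, -7.515). ∠FNJ = 97.2° gives NJ at 178.9° from the x-axis; with |NJ| = 14.8, J = (-21.66, -7.231). Then |RJ| = |J − R| = 22.84.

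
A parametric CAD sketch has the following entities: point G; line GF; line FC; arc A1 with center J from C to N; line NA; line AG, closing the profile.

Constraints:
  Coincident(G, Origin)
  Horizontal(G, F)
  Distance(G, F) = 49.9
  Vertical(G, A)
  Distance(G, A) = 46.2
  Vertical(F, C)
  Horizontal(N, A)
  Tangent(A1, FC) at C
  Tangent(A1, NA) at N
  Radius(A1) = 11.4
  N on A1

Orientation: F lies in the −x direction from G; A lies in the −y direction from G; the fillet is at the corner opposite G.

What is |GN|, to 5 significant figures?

60.139

G is at the origin; G and F share the same y with |GF| = 49.9 and F on the −x side, so F = (-49.900, 0.0000). G and A share the same x with |GA| = 46.2 and A on the −y side, so A = (0.0000, -46.200). The virtual corner opposite G is at (-49.900, -46.200). A1 meets FC tangentially, so JC is at right angles to FC and since A1 is tangent to NA there, JN ⟂ NA, with radius 11.4, so the center J sits 11.4 in from both sides at J = (-38.500, -34.800). That places the tangent points at C = (-49.900, -34.800) on FC and N = (-38.500, -46.200) on NA. Then |GN| = |N − G| = 60.139.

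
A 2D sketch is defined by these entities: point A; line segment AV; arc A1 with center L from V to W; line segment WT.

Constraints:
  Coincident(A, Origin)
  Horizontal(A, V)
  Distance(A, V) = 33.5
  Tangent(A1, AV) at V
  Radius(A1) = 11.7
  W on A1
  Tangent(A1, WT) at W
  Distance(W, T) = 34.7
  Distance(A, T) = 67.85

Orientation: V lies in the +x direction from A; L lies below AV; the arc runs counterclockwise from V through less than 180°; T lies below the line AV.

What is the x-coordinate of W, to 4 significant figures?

25.95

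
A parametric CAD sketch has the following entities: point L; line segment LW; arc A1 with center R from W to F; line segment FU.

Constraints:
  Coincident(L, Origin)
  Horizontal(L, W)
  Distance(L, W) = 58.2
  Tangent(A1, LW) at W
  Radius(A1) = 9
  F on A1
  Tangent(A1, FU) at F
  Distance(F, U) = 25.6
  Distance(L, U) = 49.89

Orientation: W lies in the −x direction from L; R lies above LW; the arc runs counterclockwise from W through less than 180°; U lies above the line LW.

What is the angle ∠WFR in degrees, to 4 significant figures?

55.94°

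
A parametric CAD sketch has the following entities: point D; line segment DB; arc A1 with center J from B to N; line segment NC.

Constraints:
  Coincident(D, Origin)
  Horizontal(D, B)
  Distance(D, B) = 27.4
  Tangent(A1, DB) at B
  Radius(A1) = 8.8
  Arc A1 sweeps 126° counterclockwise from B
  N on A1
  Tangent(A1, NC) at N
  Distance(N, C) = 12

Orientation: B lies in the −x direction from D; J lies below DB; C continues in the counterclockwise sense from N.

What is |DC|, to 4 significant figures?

36.27

D is at the origin; D and B share the same y with |DB| = 27.4 and B on the −x side, so B = (-27.40, 0.000). The tangent condition forces JB to be normal to DB, so J = B + (0, -8.8) = (-27.40, -8.800). On A1, B sits at bearing 90° from J; a 126° counterclockwise sweep puts N at bearing 216°, so N = J + 8.8·(cos 216°, sin 216°) = (-34.52, -13.97). Since A1 is tangent to NC there, JN ⟂ NC, so NC runs along (−sin 216°, cos 216°); with |NC| = 12.0, C = (-27.47, -23.68). Then |DC| = |C − D| = 36.27.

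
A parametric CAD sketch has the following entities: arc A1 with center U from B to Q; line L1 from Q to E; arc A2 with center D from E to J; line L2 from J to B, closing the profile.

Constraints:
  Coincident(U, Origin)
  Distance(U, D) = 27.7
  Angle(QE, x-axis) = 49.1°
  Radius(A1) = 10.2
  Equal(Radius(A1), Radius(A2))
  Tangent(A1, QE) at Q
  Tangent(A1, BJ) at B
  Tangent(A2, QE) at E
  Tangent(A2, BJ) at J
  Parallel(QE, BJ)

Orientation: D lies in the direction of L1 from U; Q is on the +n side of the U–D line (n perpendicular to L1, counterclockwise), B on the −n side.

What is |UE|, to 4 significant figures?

29.52

Tangency of A1 to both parallel lines with radius 10.2 puts Q and B at U ± 10.2·n: Q = (-7.710, 6.678), B = (7.710, -6.678). Equal radii place E and J the same way about D: E = D + 10.2·n = (10.43, 27.62), J = D − 10.2·n = (25.85, 14.26). Then |UE| = |E − U| = 29.52.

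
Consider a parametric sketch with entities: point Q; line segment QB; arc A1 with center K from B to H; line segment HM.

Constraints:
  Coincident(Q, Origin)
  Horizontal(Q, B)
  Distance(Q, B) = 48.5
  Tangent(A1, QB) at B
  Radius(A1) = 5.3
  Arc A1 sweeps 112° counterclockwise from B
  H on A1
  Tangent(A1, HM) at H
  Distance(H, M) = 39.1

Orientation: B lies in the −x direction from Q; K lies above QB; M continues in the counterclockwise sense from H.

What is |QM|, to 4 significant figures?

72.71

Q is at the origin; QB is horizontal with |QB| = 48.5 and B on the −x side, so B = (-48.50, 0.000). The tangent condition forces KB to be normal to QB, so K = B + (0, 5.3) = (-48.50, 5.300). On A1, B sits at bearing -90° from K; a 112° counterclockwise sweep puts H at bearing 22°, so H = K + 5.3·(cos 22°, sin 22°) = (-43.59, 7.285). Tangency of A1 to HM means the radius KH is perpendicular to HM, so HM runs along (−sin 22°, cos 22°); with |HM| = 39.1, M = (-58.23, 43.54). Then |QM| = |M − Q| = 72.71.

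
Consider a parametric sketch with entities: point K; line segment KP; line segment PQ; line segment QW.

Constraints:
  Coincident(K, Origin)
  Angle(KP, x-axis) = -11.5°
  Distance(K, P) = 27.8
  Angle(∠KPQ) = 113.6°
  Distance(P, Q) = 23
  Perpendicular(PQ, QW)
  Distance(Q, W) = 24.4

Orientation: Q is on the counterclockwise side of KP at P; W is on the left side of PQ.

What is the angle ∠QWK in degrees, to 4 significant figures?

91.80°

K is at the origin; KP runs at -11.5° with length 27.8, so P = 27.8·(cos -11.5°, sin -11.5°) = (27.24, -5.542). ∠KPQ = 113.6°, so PQ runs at -11.5° + (180° − 113.6°) = 54.90° from the x-axis; with |PQ| = 23.0, Q = P + 23.0·(cos 54.90°, sin 54.90°) = (40.47, 13.28). The perpendicularity gives QW at right angles to PQ; with |QW| = 24.4 on the left of PQ, W = Q + 24.4·(-0.8181, 0.5750) = (20.50, 27.31). Then cos ∠QWK = WQ·WK / (|WQ||WK|), giving 91.80°.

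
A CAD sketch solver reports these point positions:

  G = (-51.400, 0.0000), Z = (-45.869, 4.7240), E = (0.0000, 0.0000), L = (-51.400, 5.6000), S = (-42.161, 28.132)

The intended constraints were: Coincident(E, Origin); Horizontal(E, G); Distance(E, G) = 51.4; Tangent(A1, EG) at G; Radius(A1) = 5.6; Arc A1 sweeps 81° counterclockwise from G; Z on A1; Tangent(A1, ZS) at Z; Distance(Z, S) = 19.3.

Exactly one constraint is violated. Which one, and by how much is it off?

Distance(Z, S) = 19.3 — off by 4.40.

E = (0.00, 0.00) ✓; E.y = 0.00, G.y = 0.00 ✓; |EG| = 51.40 ✓; ∠(LG, GE) = 90.00° ✓; |LG| = 5.600 ✓; bearing(L→Z) − bearing(L→G) = 81.00° ✓; |LZ| = 5.600 ✓; ∠(LZ, ZS) = 90.00° ✓; |ZS| = 23.70 ✗.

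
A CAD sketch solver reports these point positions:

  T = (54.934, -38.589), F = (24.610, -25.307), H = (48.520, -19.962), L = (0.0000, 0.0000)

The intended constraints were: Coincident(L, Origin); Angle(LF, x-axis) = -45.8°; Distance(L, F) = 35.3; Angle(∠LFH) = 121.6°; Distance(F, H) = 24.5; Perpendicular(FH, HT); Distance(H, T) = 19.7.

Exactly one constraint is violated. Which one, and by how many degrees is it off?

Perpendicular(FH, HT) — off by 6.40°.

L = (0.00, 0.00) ✓; LF at -45.80° ✓; |LF| = 35.30 ✓; ∠LFH = 121.6° ✓; |FH| = 24.50 ✓; ∠(FH, HT) = 83.60° ✗; |HT| = 19.70 ✓.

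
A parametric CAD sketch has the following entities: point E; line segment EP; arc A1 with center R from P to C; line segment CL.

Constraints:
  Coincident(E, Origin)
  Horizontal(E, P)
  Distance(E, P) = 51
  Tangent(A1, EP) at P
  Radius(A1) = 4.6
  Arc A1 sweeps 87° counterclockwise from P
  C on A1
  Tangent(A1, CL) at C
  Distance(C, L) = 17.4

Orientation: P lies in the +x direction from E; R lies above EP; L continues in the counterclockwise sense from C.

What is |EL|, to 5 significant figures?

60.541

E is at the origin; EP is horizontal with |EP| = 51.0 and P on the +x side, so P = (51.000, 0.0000). A1 meets EP tangentially, so RP is at right angles to EP, so R = P + (0, 4.6) = (51.000, 4.6000). On A1, P sits at bearing -90° from R; an 87° counterclockwise sweep puts C at bearing -3°, so C = R + 4.6·(cos -3°, sin -3°) = (55.594, 4.3593). A1 meets CL tangentially, so RC is at right angles to CL, so CL runs along (−sin -3°, cos -3°); with |CL| = 17.4, L = (56.504, 21.735). Then |EL| = |L − E| = 60.541.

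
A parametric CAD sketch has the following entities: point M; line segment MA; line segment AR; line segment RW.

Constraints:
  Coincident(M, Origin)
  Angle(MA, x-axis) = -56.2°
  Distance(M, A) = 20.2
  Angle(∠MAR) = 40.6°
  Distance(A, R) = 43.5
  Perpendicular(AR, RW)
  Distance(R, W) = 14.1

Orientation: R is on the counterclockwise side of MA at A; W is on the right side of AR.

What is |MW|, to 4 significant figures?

39.18

∠MAR = 40.6°, so AR runs at -56.2° + (180° − 40.6°) = 83.20° from the x-axis; with |AR| = 43.5, R = A + 43.5·(cos 83.20°, sin 83.20°) = (16.39, 26.41). AR ⟂ RW; with |RW| = 14.1 on the right of AR, W = R + 14.1·(0.9930, -0.1184) = (30.39, 24.74). Then |MW| = |W − M| = 39.18.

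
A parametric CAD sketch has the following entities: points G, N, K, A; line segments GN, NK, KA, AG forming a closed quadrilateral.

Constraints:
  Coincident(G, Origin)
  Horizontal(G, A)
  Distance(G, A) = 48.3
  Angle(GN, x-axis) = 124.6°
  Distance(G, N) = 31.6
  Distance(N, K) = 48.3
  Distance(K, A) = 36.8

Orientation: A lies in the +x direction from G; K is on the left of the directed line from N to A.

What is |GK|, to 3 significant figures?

43.8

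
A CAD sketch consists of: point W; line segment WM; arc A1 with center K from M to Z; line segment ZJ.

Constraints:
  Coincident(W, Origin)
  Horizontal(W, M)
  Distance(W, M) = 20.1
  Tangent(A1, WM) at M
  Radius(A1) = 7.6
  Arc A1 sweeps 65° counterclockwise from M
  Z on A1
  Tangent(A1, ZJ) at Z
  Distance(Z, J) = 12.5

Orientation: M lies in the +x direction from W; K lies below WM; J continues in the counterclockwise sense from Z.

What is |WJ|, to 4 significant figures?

17.60

On A1, M sits at bearing 90° from K; a 65° counterclockwise sweep puts Z at bearing 155°, so Z = K + 7.6·(cos 155°, sin 155°) = (13.21, -4.388). Since A1 is tangent to ZJ there, KZ ⟂ ZJ, so ZJ runs along (−sin 155°, cos 155°); with |ZJ| = 12.5, J = (7.929, -15.72). Then |WJ| = |J − W| = 17.60.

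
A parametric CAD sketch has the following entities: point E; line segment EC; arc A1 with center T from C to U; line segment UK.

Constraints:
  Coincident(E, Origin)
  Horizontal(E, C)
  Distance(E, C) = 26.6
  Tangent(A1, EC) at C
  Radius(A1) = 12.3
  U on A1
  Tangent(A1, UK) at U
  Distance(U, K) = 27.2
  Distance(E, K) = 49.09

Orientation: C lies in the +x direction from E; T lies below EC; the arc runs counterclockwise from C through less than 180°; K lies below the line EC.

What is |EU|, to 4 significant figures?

22.67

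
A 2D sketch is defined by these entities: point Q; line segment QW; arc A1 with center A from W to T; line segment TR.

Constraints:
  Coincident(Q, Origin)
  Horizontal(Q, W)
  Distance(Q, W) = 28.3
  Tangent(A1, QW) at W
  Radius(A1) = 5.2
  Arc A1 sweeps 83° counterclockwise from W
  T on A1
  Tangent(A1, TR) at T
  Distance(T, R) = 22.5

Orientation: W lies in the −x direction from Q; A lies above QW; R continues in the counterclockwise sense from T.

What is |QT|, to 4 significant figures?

23.59

Q is at the origin; Q and W share the same y with |QW| = 28.3 and W on the −x side, so W = (-28.30, 0.000). The tangent condition forces AW to be normal to QW, so A = W + (0, 5.2) = (-28.30, 5.200). On A1, W sits at bearing -90° from A; an 83° counterclockwise sweep puts T at bearing -7°, so T = A + 5.2·(cos -7°, sin -7°) = (-23.14, 4.566). Then |QT| = |T − Q| = 23.59.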